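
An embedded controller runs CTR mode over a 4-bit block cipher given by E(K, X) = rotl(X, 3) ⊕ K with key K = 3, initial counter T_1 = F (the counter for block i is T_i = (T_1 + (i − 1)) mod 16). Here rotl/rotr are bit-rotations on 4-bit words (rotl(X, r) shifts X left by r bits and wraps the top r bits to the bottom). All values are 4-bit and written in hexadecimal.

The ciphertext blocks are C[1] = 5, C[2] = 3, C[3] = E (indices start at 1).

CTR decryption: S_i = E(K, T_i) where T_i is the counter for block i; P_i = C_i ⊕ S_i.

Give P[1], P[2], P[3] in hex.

P[1]: T = F, S = E(K, T) = C; 5 ⊕ C = 9.
P[2]: T = 0, S = E(K, T) = 3; 3 ⊕ 3 = 0.
P[3]: T = 1, S = E(K, T) = B; E ⊕ B = 5.

P[1] = 9, P[2] = 0, P[3] = 5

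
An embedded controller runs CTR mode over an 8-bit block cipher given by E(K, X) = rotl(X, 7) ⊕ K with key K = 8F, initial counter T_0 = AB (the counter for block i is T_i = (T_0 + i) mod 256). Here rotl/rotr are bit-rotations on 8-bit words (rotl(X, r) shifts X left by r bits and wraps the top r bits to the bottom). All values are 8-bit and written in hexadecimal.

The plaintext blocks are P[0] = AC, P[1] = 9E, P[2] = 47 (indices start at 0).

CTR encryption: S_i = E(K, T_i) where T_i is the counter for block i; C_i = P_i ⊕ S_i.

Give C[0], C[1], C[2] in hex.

C[0]: T = AB, S = E(K, T) = 5A; AC ⊕ 5A = F6.
C[1]: T = AC, S = E(K, T) = D9; 9E ⊕ D9 = 47.
C[2]: T = AD, S = E(K, T) = 59; 47 ⊕ 59 = 1E.

C[0] = F6, C[1] = 47, C[2] = 1E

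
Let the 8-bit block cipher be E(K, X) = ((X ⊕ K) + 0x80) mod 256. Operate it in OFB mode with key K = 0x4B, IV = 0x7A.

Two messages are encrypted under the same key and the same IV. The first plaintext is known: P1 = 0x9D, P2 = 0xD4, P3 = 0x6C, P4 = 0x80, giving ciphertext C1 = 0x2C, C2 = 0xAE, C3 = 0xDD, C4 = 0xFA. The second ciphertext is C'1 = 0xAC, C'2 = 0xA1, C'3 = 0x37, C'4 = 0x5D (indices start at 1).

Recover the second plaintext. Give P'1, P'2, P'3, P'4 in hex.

P'1 = 0x1D, P'2 = 0xDB, P'3 = 0x86, P'4 = 0x27

In OFB with a reused IV, both messages share the same keystream S_i, so C_i ⊕ C'_i = P_i ⊕ P'_i and thus P'_i = P_i ⊕ C_i ⊕ C'_i.
P'1: 0x9D ⊕ 0x2C ⊕ 0xAC = 0x1D.
P'2: 0xD4 ⊕ 0xAE ⊕ 0xA1 = 0xDB.
P'3: 0x6C ⊕ 0xDD ⊕ 0x37 = 0x86.
P'4: 0x80 ⊕ 0xFA ⊕ 0x5D = 0x27.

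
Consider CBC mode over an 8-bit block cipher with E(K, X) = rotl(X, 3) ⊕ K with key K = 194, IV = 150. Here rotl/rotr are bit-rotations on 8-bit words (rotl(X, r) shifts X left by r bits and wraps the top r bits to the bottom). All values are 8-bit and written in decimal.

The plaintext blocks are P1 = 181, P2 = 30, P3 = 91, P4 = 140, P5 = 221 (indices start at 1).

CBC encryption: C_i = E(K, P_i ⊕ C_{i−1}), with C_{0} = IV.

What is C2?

C1: P1 ⊕ 150 = 35; E(K, 35) = 219.
C2: P2 ⊕ 219 = 197; E(K, 197) = 236.

C2 = 236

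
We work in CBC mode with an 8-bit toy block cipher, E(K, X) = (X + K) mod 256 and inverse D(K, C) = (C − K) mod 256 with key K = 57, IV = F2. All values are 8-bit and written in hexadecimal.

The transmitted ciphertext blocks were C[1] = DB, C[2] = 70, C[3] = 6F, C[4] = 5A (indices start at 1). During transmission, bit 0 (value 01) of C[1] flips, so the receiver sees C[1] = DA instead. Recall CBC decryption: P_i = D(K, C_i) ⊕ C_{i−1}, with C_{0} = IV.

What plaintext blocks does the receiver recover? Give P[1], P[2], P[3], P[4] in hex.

Only C[1] changed, to DA. In CBC, a change in C_i garbles P_i and flips the same bit in P_{i+1}. Decrypting the received ciphertext:
P[1]: D(K, DA) = 83; 83 ⊕ F2 = 71.
P[2]: D(K, 70) = 19; 19 ⊕ DA = C3.
P[3]: D(K, 6F) = 18; 18 ⊕ 70 = 68.
P[4]: D(K, 5A) = 03; 03 ⊕ 6F = 6C.
Blocks that differ from the original plaintext: P[1], P[2].

P[1] = 71, P[2] = C3, P[3] = 68, P[4] = 6C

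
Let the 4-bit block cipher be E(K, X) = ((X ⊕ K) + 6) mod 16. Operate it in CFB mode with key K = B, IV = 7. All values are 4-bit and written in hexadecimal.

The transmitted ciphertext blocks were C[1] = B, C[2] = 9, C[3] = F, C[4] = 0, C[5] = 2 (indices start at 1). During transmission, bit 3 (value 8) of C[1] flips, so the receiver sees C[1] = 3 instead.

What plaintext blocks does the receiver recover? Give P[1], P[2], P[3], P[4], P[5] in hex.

CFB decryption: P_i = C_i ⊕ E(K, C_{i−1}), with C_{0} = IV.
Only C[1] changed, to 3. In CFB, a change in C_i flips the same bit in P_i and garbles P_{i+1}. Decrypting the received ciphertext:
P[1]: E(K, 7) = 2; 3 ⊕ 2 = 1.
P[2]: E(K, 3) = E; 9 ⊕ E = 7.
P[3]: E(K, 9) = 8; F ⊕ 8 = 7.
P[4]: E(K, F) = A; 0 ⊕ A = A.
P[5]: E(K, 0) = 1; 2 ⊕ 1 = 3.
Blocks that differ from the original plaintext: P[1], P[2].

P[1] = 1, P[2] = 7, P[3] = 7, P[4] = A, P[5] = 3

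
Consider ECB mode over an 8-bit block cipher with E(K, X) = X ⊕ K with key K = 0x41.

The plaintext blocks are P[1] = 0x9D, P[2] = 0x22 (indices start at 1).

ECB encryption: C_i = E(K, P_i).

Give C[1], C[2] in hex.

C[1]: E(K, 0x9D) = 0xDC.
C[2]: E(K, 0x22) = 0x63.

C[1] = 0xDC, C[2] = 0x63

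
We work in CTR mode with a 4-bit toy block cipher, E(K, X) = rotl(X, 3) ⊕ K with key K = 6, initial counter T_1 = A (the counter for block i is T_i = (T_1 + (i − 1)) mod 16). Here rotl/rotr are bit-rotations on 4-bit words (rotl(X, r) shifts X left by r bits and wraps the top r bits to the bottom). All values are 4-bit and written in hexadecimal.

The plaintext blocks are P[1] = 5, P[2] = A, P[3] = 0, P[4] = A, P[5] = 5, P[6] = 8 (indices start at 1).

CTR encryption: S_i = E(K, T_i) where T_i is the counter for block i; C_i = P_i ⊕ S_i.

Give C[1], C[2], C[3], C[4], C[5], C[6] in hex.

C[1] = 6, C[2] = 1, C[3] = 0, C[4] = 2, C[5] = 4, C[6] = 1

C[1]: T = A, S = E(K, T) = 3; 5 ⊕ 3 = 6.
C[2]: T = B, S = E(K, T) = B; A ⊕ B = 1.
C[3]: T = C, S = E(K, T) = 0; 0 ⊕ 0 = 0.
C[4]: T = D, S = E(K, T) = 8; A ⊕ 8 = 2.
C[5]: T = E, S = E(K, T) = 1; 5 ⊕ 1 = 4.
C[6]: T = F, S = E(K, T) = 9; 8 ⊕ 9 = 1.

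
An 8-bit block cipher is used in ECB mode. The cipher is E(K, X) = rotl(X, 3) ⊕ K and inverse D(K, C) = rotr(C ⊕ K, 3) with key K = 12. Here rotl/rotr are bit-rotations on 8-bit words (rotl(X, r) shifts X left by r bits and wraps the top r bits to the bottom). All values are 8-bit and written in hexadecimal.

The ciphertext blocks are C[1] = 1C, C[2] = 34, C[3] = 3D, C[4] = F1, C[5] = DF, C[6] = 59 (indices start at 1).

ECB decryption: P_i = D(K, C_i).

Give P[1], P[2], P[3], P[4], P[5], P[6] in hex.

P[1]: D(K, 1C) = C1.
P[2]: D(K, 34) = C4.
P[3]: D(K, 3D) = E5.
P[4]: D(K, F1) = 7C.
P[5]: D(K, DF) = B9.
P[6]: D(K, 59) = 69.

P[1] = C1, P[2] = C4, P[3] = E5, P[4] = 7C, P[5] = B9, P[6] = 69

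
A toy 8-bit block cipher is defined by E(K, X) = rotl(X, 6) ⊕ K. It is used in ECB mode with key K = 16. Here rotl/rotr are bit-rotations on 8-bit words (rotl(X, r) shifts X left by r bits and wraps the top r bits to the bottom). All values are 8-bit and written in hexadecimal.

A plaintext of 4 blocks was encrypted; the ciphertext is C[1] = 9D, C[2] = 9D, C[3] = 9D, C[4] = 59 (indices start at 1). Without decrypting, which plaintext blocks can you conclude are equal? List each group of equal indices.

ECB encrypts each block independently with the same key, so equal ciphertext blocks imply equal plaintext blocks.
C[1] = C[2] = C[3] = 9D, so P[1] = P[2] = P[3].

P[1] = P[2] = P[3]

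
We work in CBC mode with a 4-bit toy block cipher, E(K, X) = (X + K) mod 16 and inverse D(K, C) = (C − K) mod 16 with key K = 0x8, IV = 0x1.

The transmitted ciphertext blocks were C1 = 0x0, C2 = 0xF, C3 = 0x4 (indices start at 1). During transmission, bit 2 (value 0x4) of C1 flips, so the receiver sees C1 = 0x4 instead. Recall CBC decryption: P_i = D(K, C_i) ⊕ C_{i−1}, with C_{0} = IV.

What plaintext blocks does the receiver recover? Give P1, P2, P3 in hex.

P1 = 0xD, P2 = 0x3, P3 = 0x3

Only C1 changed, to 0x4. In CBC, a change in C_i garbles P_i and flips the same bit in P_{i+1}. Decrypting the received ciphertext:
P1: D(K, 0x4) = 0xC; 0xC ⊕ 0x1 = 0xD.
P2: D(K, 0xF) = 0x7; 0x7 ⊕ 0x4 = 0x3.
P3: D(K, 0x4) = 0xC; 0xC ⊕ 0xF = 0x3.
Blocks that differ from the original plaintext: P1, P2.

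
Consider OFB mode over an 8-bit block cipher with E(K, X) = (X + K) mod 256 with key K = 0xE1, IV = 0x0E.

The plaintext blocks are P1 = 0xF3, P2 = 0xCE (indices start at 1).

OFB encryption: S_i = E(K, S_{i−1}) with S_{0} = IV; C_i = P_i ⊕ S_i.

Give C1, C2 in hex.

C1: S = E(K, 0x0E) = 0xEF; 0xF3 ⊕ 0xEF = 0x1C.
C2: S = E(K, 0xEF) = 0xD0; 0xCE ⊕ 0xD0 = 0x1E.

C1 = 0x1C, C2 = 0x1E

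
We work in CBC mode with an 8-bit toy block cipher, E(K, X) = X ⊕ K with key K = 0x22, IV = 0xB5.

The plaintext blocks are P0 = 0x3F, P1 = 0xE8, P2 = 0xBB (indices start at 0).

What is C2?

CBC encryption: C_i = E(K, P_i ⊕ C_{i−1}), with C_{−1} = IV.
C0: P0 ⊕ 0xB5 = 0x8A; E(K, 0x8A) = 0xA8.
C1: P1 ⊕ 0xA8 = 0x40; E(K, 0x40) = 0x62.
C2: P2 ⊕ 0x62 = 0xD9; E(K, 0xD9) = 0xFB.

C2 = 0xFB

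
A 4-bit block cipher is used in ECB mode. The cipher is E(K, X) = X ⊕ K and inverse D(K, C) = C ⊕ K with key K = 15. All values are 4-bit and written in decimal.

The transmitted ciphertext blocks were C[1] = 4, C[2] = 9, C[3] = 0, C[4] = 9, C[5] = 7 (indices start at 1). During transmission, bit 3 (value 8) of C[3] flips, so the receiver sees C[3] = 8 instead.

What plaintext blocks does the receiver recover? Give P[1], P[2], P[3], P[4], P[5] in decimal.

ECB decryption: P_i = D(K, C_i).
Only C[3] changed, to 8. In ECB, a change in C_i affects only P_i. Decrypting the received ciphertext:
P[1]: D(K, 4) = 11.
P[2]: D(K, 9) = 6.
P[3]: D(K, 8) = 7.
P[4]: D(K, 9) = 6.
P[5]: D(K, 7) = 8.
Blocks that differ from the original plaintext: P[3].

P[1] = 11, P[2] = 6, P[3] = 7, P[4] = 6, P[5] = 8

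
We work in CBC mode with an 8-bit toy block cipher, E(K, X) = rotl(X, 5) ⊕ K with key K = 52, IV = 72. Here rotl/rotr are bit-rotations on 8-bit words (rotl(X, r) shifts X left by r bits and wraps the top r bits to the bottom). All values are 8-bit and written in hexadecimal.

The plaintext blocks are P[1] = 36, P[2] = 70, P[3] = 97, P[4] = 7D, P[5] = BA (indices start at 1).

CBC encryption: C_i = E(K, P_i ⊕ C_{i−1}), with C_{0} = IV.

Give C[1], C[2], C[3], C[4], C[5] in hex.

C[1]: P[1] ⊕ 72 = 44; E(K, 44) = DA.
C[2]: P[2] ⊕ DA = AA; E(K, AA) = 07.
C[3]: P[3] ⊕ 07 = 90; E(K, 90) = 40.
C[4]: P[4] ⊕ 40 = 3D; E(K, 3D) = F5.
C[5]: P[5] ⊕ F5 = 4F; E(K, 4F) = BB.

C[1] = DA, C[2] = 07, C[3] = 40, C[4] = F5, C[5] = BB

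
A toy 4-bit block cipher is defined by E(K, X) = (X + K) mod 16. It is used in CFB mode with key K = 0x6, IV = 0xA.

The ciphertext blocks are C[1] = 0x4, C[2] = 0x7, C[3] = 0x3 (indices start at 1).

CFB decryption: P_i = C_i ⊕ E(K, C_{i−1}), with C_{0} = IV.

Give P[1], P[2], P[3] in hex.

P[1] = 0x4, P[2] = 0xD, P[3] = 0xE

P[1]: E(K, 0xA) = 0x0; 0x4 ⊕ 0x0 = 0x4.
P[2]: E(K, 0x4) = 0xA; 0x7 ⊕ 0xA = 0xD.
P[3]: E(K, 0x7) = 0xD; 0x3 ⊕ 0xD = 0xE.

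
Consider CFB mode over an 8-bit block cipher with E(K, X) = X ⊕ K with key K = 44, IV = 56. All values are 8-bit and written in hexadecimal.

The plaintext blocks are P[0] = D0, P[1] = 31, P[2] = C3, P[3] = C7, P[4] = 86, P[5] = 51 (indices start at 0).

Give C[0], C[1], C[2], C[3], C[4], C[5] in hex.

C[0] = C2, C[1] = B7, C[2] = 30, C[3] = B3, C[4] = 71, C[5] = 64

CFB encryption: C_i = P_i ⊕ E(K, C_{i−1}), with C_{−1} = IV.
C[0]: E(K, 56) = 12; D0 ⊕ 12 = C2.
C[1]: E(K, C2) = 86; 31 ⊕ 86 = B7.
C[2]: E(K, B7) = F3; C3 ⊕ F3 = 30.
C[3]: E(K, 30) = 74; C7 ⊕ 74 = B3.
C[4]: E(K, B3) = F7; 86 ⊕ F7 = 71.
C[5]: E(K, 71) = 35; 51 ⊕ 35 = 64.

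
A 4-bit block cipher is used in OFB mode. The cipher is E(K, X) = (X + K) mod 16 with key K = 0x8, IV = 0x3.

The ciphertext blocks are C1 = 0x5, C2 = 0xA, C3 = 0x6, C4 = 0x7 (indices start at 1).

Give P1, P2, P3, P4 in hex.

P1 = 0xE, P2 = 0x9, P3 = 0xD, P4 = 0x4

OFB decryption: S_i = E(K, S_{i−1}) with S_{0} = IV; P_i = C_i ⊕ S_i.
P1: S = E(K, 0x3) = 0xB; 0x5 ⊕ 0xB = 0xE.
P2: S = E(K, 0xB) = 0x3; 0xA ⊕ 0x3 = 0x9.
P3: S = E(K, 0x3) = 0xB; 0x6 ⊕ 0xB = 0xD.
P4: S = E(K, 0xB) = 0x3; 0x7 ⊕ 0x3 = 0x4.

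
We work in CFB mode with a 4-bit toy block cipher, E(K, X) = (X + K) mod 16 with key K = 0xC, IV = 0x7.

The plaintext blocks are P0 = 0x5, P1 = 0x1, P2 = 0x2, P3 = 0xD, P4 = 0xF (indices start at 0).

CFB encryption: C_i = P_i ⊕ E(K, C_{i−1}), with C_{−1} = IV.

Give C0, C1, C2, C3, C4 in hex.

C0 = 0x6, C1 = 0x3, C2 = 0xD, C3 = 0x4, C4 = 0xF

C0: E(K, 0x7) = 0x3; 0x5 ⊕ 0x3 = 0x6.
C1: E(K, 0x6) = 0x2; 0x1 ⊕ 0x2 = 0x3.
C2: E(K, 0x3) = 0xF; 0x2 ⊕ 0xF = 0xD.
C3: E(K, 0xD) = 0x9; 0xD ⊕ 0x9 = 0x4.
C4: E(K, 0x4) = 0x0; 0xF ⊕ 0x0 = 0xF.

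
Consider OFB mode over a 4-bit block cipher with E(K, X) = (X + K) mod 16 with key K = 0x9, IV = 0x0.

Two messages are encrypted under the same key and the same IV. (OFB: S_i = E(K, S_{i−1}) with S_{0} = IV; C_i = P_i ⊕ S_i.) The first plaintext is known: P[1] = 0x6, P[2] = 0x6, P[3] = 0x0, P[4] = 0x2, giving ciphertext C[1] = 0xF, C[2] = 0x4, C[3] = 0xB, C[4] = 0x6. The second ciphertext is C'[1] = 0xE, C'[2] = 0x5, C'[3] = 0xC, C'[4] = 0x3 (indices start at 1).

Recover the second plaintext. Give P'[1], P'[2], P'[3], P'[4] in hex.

In OFB with a reused IV, both messages share the same keystream S_i, so C_i ⊕ C'_i = P_i ⊕ P'_i and thus P'_i = P_i ⊕ C_i ⊕ C'_i.
P'[1]: 0x6 ⊕ 0xF ⊕ 0xE = 0x7.
P'[2]: 0x6 ⊕ 0x4 ⊕ 0x5 = 0x7.
P'[3]: 0x0 ⊕ 0xB ⊕ 0xC = 0x7.
P'[4]: 0x2 ⊕ 0x6 ⊕ 0x3 = 0x7.

P'[1] = 0x7, P'[2] = 0x7, P'[3] = 0x7, P'[4] = 0x7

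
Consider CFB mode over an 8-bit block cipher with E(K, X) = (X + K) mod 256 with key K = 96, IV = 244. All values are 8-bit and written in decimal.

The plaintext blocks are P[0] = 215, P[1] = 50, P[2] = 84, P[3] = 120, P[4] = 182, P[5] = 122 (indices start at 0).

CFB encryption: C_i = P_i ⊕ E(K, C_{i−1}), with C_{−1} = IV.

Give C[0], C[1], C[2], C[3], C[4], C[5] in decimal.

C[0] = 131, C[1] = 209, C[2] = 101, C[3] = 189, C[4] = 171, C[5] = 113

C[0]: E(K, 244) = 84; 215 ⊕ 84 = 131.
C[1]: E(K, 131) = 227; 50 ⊕ 227 = 209.
C[2]: E(K, 209) = 49; 84 ⊕ 49 = 101.
C[3]: E(K, 101) = 197; 120 ⊕ 197 = 189.
C[4]: E(K, 189) = 29; 182 ⊕ 29 = 171.
C[5]: E(K, 171) = 11; 122 ⊕ 11 = 113.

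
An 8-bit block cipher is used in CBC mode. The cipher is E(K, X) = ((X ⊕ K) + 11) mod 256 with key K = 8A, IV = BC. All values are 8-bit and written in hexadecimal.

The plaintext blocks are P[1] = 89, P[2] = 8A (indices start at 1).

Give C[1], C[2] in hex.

CBC encryption: C_i = E(K, P_i ⊕ C_{i−1}), with C_{0} = IV.
C[1]: P[1] ⊕ BC = 35; E(K, 35) = D0.
C[2]: P[2] ⊕ D0 = 5A; E(K, 5A) = E1.

C[1] = D0, C[2] = E1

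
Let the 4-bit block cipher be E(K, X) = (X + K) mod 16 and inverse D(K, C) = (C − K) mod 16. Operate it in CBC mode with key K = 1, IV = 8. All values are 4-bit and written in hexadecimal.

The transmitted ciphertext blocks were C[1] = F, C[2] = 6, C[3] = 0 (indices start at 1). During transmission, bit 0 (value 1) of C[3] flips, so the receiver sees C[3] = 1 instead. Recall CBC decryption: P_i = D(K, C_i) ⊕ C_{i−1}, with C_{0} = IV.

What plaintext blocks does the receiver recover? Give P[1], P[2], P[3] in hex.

Only C[3] changed, to 1. In CBC, a change in C_i garbles P_i and flips the same bit in P_{i+1}. Decrypting the received ciphertext:
P[1]: D(K, F) = E; E ⊕ 8 = 6.
P[2]: D(K, 6) = 5; 5 ⊕ F = A.
P[3]: D(K, 1) = 0; 0 ⊕ 6 = 6.
Blocks that differ from the original plaintext: P[3].

P[1] = 6, P[2] = A, P[3] = 6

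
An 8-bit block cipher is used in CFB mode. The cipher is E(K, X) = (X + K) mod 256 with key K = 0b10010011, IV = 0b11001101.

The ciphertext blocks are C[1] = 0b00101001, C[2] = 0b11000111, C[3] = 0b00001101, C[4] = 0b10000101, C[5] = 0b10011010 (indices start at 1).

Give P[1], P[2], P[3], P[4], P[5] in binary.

P[1] = 0b01001001, P[2] = 0b01111011, P[3] = 0b01010111, P[4] = 0b00100101, P[5] = 0b10000010

CFB decryption: P_i = C_i ⊕ E(K, C_{i−1}), with C_{0} = IV.
P[1]: E(K, 0b11001101) = 0b01100000; 0b00101001 ⊕ 0b01100000 = 0b01001001.
P[2]: E(K, 0b00101001) = 0b10111100; 0b11000111 ⊕ 0b10111100 = 0b01111011.
P[3]: E(K, 0b11000111) = 0b01011010; 0b00001101 ⊕ 0b01011010 = 0b01010111.
P[4]: E(K, 0b00001101) = 0b10100000; 0b10000101 ⊕ 0b10100000 = 0b00100101.
P[5]: E(K, 0b10000101) = 0b00011000; 0b10011010 ⊕ 0b00011000 = 0b10000010.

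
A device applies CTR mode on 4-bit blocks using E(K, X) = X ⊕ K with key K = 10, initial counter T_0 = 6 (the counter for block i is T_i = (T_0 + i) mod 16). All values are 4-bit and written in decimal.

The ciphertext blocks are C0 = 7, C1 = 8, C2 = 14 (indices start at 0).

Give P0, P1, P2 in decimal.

CTR decryption: S_i = E(K, T_i) where T_i is the counter for block i; P_i = C_i ⊕ S_i.
P0: T = 6, S = E(K, T) = 12; 7 ⊕ 12 = 11.
P1: T = 7, S = E(K, T) = 13; 8 ⊕ 13 = 5.
P2: T = 8, S = E(K, T) = 2; 14 ⊕ 2 = 12.

P0 = 11, P1 = 5, P2 = 12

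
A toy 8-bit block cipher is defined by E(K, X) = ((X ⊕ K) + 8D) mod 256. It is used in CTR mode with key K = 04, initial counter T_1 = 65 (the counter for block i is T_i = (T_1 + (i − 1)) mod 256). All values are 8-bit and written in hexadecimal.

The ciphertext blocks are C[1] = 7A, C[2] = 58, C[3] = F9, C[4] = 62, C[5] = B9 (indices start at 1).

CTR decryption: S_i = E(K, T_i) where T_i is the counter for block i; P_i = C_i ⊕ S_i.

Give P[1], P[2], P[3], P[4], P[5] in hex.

P[1] = 94, P[2] = B7, P[3] = 09, P[4] = 9B, P[5] = 43

P[1]: T = 65, S = E(K, T) = EE; 7A ⊕ EE = 94.
P[2]: T = 66, S = E(K, T) = EF; 58 ⊕ EF = B7.
P[3]: T = 67, S = E(K, T) = F0; F9 ⊕ F0 = 09.
P[4]: T = 68, S = E(K, T) = F9; 62 ⊕ F9 = 9B.
P[5]: T = 69, S = E(K, T) = FA; B9 ⊕ FA = 43.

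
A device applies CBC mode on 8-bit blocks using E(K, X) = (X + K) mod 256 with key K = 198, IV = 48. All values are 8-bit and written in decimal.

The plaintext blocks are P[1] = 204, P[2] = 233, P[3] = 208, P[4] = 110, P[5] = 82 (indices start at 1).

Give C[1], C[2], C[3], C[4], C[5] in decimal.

CBC encryption: C_i = E(K, P_i ⊕ C_{i−1}), with C_{0} = IV.
C[1]: P[1] ⊕ 48 = 252; E(K, 252) = 194.
C[2]: P[2] ⊕ 194 = 43; E(K, 43) = 241.
C[3]: P[3] ⊕ 241 = 33; E(K, 33) = 231.
C[4]: P[4] ⊕ 231 = 137; E(K, 137) = 79.
C[5]: P[5] ⊕ 79 = 29; E(K, 29) = 227.

C[1] = 194, C[2] = 241, C[3] = 231, C[4] = 79, C[5] = 227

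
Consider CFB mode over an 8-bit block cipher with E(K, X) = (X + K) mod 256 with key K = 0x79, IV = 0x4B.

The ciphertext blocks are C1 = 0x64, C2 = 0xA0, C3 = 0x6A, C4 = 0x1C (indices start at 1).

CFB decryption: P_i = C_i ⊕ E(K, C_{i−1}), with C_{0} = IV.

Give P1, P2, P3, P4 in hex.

P1: E(K, 0x4B) = 0xC4; 0x64 ⊕ 0xC4 = 0xA0.
P2: E(K, 0x64) = 0xDD; 0xA0 ⊕ 0xDD = 0x7D.
P3: E(K, 0xA0) = 0x19; 0x6A ⊕ 0x19 = 0x73.
P4: E(K, 0x6A) = 0xE3; 0x1C ⊕ 0xE3 = 0xFF.

P1 = 0xA0, P2 = 0x7D, P3 = 0x73, P4 = 0xFF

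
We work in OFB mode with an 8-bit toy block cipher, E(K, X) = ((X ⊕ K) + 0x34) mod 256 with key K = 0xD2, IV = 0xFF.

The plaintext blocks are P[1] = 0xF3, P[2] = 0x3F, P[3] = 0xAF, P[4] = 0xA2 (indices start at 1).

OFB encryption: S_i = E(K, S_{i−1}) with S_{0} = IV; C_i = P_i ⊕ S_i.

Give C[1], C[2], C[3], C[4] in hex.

C[1] = 0x92, C[2] = 0xD8, C[3] = 0xC6, C[4] = 0x4D

C[1]: S = E(K, 0xFF) = 0x61; 0xF3 ⊕ 0x61 = 0x92.
C[2]: S = E(K, 0x61) = 0xE7; 0x3F ⊕ 0xE7 = 0xD8.
C[3]: S = E(K, 0xE7) = 0x69; 0xAF ⊕ 0x69 = 0xC6.
C[4]: S = E(K, 0x69) = 0xEF; 0xA2 ⊕ 0xEF = 0x4D.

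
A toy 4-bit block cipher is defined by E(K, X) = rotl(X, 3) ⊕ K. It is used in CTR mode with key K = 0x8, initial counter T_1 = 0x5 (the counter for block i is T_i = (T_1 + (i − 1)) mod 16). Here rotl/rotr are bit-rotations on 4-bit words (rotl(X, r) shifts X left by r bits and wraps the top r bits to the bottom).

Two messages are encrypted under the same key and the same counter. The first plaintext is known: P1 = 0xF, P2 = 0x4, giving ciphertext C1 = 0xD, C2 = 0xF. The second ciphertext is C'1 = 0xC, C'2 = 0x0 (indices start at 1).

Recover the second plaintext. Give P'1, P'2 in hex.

P'1 = 0xE, P'2 = 0xB

In CTR with a reused counter, both messages share the same keystream S_i, so C_i ⊕ C'_i = P_i ⊕ P'_i and thus P'_i = P_i ⊕ C_i ⊕ C'_i.
P'1: 0xF ⊕ 0xD ⊕ 0xC = 0xE.
P'2: 0x4 ⊕ 0xF ⊕ 0x0 = 0xB.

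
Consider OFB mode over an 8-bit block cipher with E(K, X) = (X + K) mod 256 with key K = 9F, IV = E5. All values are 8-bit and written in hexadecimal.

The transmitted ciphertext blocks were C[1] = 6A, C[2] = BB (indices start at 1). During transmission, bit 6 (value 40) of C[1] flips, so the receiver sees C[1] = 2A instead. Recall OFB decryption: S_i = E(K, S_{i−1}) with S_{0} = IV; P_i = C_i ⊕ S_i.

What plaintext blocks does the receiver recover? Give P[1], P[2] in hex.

Only C[1] changed, to 2A. In OFB, a change in C_i flips the same bit in P_i only; the keystream is unaffected. Decrypting the received ciphertext:
P[1]: S = E(K, E5) = 84; 2A ⊕ 84 = AE.
P[2]: S = E(K, 84) = 23; BB ⊕ 23 = 98.
Blocks that differ from the original plaintext: P[1].

P[1] = AE, P[2] = 98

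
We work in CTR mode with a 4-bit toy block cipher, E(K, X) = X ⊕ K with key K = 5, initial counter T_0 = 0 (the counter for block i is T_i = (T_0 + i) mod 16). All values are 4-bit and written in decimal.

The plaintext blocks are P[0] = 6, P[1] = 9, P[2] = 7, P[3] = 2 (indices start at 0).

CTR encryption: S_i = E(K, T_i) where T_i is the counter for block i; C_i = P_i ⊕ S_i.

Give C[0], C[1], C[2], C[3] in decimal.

C[0] = 3, C[1] = 13, C[2] = 0, C[3] = 4

C[0]: T = 0, S = E(K, T) = 5; 6 ⊕ 5 = 3.
C[1]: T = 1, S = E(K, T) = 4; 9 ⊕ 4 = 13.
C[2]: T = 2, S = E(K, T) = 7; 7 ⊕ 7 = 0.
C[3]: T = 3, S = E(K, T) = 6; 2 ⊕ 6 = 4.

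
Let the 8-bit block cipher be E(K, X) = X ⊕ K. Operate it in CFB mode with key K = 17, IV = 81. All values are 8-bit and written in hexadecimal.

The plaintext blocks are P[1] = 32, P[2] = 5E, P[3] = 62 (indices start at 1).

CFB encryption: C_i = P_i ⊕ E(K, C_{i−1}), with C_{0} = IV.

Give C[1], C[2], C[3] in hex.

C[1] = A4, C[2] = ED, C[3] = 98

C[1]: E(K, 81) = 96; 32 ⊕ 96 = A4.
C[2]: E(K, A4) = B3; 5E ⊕ B3 = ED.
C[3]: E(K, ED) = FA; 62 ⊕ FA = 98.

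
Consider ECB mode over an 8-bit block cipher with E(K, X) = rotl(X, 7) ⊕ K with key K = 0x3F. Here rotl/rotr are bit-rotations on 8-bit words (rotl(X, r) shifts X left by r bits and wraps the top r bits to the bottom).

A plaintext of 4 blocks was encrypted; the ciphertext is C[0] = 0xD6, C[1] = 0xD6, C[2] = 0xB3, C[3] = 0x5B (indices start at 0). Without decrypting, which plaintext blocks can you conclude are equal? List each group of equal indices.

P[0] = P[1]

ECB encrypts each block independently with the same key, so equal ciphertext blocks imply equal plaintext blocks.
C[0] = C[1] = 0xD6, so P[0] = P[1].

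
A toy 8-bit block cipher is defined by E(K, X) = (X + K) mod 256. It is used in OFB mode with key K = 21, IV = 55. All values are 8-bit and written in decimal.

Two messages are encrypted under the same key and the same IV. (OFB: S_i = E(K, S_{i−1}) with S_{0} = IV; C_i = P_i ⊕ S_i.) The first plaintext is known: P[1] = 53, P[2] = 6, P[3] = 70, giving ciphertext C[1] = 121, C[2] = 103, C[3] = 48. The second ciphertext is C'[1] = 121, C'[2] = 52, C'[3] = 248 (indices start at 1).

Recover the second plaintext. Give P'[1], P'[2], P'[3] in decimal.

In OFB with a reused IV, both messages share the same keystream S_i, so C_i ⊕ C'_i = P_i ⊕ P'_i and thus P'_i = P_i ⊕ C_i ⊕ C'_i.
P'[1]: 53 ⊕ 121 ⊕ 121 = 53.
P'[2]: 6 ⊕ 103 ⊕ 52 = 85.
P'[3]: 70 ⊕ 48 ⊕ 248 = 142.

P'[1] = 53, P'[2] = 85, P'[3] = 142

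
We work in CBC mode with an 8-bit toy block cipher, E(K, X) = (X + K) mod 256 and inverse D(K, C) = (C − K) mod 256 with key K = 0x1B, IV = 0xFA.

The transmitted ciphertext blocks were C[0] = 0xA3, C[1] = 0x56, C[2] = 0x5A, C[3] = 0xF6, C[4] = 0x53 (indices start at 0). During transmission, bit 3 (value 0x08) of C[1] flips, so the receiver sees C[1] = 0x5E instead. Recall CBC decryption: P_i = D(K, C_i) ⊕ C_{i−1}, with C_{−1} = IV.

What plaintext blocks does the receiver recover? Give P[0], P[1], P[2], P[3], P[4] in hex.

Only C[1] changed, to 0x5E. In CBC, a change in C_i garbles P_i and flips the same bit in P_{i+1}. Decrypting the received ciphertext:
P[0]: D(K, 0xA3) = 0x88; 0x88 ⊕ 0xFA = 0x72.
P[1]: D(K, 0x5E) = 0x43; 0x43 ⊕ 0xA3 = 0xE0.
P[2]: D(K, 0x5A) = 0x3F; 0x3F ⊕ 0x5E = 0x61.
P[3]: D(K, 0xF6) = 0xDB; 0xDB ⊕ 0x5A = 0x81.
P[4]: D(K, 0x53) = 0x38; 0x38 ⊕ 0xF6 = 0xCE.
Blocks that differ from the original plaintext: P[1], P[2].

P[0] = 0x72, P[1] = 0xE0, P[2] = 0x61, P[3] = 0x81, P[4] = 0xCE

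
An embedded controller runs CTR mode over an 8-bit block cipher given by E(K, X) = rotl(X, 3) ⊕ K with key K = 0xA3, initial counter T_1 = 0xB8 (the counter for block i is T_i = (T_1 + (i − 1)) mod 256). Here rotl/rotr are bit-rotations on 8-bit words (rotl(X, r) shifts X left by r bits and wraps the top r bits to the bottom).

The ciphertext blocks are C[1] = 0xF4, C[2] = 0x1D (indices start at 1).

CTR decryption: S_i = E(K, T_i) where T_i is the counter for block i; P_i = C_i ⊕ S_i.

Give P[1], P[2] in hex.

P[1]: T = 0xB8, S = E(K, T) = 0x66; 0xF4 ⊕ 0x66 = 0x92.
P[2]: T = 0xB9, S = E(K, T) = 0x6E; 0x1D ⊕ 0x6E = 0x73.

P[1] = 0x92, P[2] = 0x73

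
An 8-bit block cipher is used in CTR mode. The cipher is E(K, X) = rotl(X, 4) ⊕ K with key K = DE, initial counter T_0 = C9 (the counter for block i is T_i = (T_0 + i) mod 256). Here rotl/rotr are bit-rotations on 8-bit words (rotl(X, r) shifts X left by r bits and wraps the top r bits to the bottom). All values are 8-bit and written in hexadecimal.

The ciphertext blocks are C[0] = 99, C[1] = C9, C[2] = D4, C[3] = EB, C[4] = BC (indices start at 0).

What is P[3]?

CTR decryption: S_i = E(K, T_i) where T_i is the counter for block i; P_i = C_i ⊕ S_i.
P[3]: T = CC, S = E(K, T) = 12; EB ⊕ 12 = F9.

P[3] = F9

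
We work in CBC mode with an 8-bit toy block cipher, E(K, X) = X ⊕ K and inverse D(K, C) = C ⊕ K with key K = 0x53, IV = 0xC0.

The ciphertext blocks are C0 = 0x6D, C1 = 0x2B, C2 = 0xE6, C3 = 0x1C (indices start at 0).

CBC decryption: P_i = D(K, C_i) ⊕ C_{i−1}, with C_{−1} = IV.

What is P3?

P3: D(K, 0x1C) = 0x4F; 0x4F ⊕ 0xE6 = 0xA9.

P3 = 0xA9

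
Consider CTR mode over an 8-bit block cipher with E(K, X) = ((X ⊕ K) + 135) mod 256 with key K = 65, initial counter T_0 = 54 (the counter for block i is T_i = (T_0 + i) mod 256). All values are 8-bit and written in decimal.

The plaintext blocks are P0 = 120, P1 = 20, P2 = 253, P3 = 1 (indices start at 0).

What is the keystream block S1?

CTR encryption: S_i = E(K, T_i) where T_i is the counter for block i; C_i = P_i ⊕ S_i.
C0: T = 54, S = E(K, T) = 254; 120 ⊕ 254 = 134.
C1: T = 55, S = E(K, T) = 253; 20 ⊕ 253 = 233.
So S1 = 253.

253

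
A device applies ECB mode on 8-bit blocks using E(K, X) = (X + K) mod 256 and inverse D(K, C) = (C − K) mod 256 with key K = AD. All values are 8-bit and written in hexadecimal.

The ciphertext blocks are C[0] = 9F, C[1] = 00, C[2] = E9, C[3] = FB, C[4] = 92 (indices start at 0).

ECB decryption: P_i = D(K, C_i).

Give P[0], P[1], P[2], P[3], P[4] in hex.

P[0] = F2, P[1] = 53, P[2] = 3C, P[3] = 4E, P[4] = E5

P[0]: D(K, 9F) = F2.
P[1]: D(K, 00) = 53.
P[2]: D(K, E9) = 3C.
P[3]: D(K, FB) = 4E.
P[4]: D(K, 92) = E5.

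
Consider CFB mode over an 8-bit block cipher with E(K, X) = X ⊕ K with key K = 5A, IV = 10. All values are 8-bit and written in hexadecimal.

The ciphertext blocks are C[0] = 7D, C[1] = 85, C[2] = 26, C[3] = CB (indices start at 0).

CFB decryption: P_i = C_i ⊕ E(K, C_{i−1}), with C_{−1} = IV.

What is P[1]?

P[1] = A2

P[1]: E(K, 7D) = 27; 85 ⊕ 27 = A2.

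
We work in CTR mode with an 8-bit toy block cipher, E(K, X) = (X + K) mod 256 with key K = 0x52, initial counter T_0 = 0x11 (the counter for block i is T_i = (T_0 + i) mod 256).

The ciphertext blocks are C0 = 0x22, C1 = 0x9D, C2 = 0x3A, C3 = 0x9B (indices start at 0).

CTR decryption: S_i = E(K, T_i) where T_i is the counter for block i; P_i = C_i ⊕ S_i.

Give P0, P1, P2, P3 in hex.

P0: T = 0x11, S = E(K, T) = 0x63; 0x22 ⊕ 0x63 = 0x41.
P1: T = 0x12, S = E(K, T) = 0x64; 0x9D ⊕ 0x64 = 0xF9.
P2: T = 0x13, S = E(K, T) = 0x65; 0x3A ⊕ 0x65 = 0x5F.
P3: T = 0x14, S = E(K, T) = 0x66; 0x9B ⊕ 0x66 = 0xFD.

P0 = 0x41, P1 = 0xF9, P2 = 0x5F, P3 = 0xFD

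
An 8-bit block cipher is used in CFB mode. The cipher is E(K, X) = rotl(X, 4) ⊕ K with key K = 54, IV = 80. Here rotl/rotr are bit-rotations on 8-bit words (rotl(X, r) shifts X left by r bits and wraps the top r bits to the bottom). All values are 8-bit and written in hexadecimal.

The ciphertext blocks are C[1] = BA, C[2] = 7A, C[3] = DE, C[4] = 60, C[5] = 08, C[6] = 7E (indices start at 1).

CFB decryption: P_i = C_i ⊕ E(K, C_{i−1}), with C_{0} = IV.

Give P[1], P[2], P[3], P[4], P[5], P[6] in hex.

P[1]: E(K, 80) = 5C; BA ⊕ 5C = E6.
P[2]: E(K, BA) = FF; 7A ⊕ FF = 85.
P[3]: E(K, 7A) = F3; DE ⊕ F3 = 2D.
P[4]: E(K, DE) = B9; 60 ⊕ B9 = D9.
P[5]: E(K, 60) = 52; 08 ⊕ 52 = 5A.
P[6]: E(K, 08) = D4; 7E ⊕ D4 = AA.

P[1] = E6, P[2] = 85, P[3] = 2D, P[4] = D9, P[5] = 5A, P[6] = AA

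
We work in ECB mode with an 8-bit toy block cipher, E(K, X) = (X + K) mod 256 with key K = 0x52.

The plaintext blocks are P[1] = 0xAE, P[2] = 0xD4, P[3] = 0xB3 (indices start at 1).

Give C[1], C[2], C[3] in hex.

C[1] = 0x00, C[2] = 0x26, C[3] = 0x05

ECB encryption: C_i = E(K, P_i).
C[1]: E(K, 0xAE) = 0x00.
C[2]: E(K, 0xD4) = 0x26.
C[3]: E(K, 0xB3) = 0x05.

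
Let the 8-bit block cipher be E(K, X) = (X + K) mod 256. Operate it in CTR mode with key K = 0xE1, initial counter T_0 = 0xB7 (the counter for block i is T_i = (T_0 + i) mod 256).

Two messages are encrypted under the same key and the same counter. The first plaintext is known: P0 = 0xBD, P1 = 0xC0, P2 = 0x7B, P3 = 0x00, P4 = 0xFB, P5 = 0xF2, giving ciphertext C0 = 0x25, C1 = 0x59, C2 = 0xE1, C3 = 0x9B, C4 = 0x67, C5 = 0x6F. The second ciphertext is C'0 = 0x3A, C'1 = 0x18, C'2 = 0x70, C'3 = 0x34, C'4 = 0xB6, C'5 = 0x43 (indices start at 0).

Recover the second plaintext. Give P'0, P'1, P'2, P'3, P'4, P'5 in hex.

P'0 = 0xA2, P'1 = 0x81, P'2 = 0xEA, P'3 = 0xAF, P'4 = 0x2A, P'5 = 0xDE

In CTR with a reused counter, both messages share the same keystream S_i, so C_i ⊕ C'_i = P_i ⊕ P'_i and thus P'_i = P_i ⊕ C_i ⊕ C'_i.
P'0: 0xBD ⊕ 0x25 ⊕ 0x3A = 0xA2.
P'1: 0xC0 ⊕ 0x59 ⊕ 0x18 = 0x81.
P'2: 0x7B ⊕ 0xE1 ⊕ 0x70 = 0xEA.
P'3: 0x00 ⊕ 0x9B ⊕ 0x34 = 0xAF.
P'4: 0xFB ⊕ 0x67 ⊕ 0xB6 = 0x2A.
P'5: 0xF2 ⊕ 0x6F ⊕ 0x43 = 0xDE.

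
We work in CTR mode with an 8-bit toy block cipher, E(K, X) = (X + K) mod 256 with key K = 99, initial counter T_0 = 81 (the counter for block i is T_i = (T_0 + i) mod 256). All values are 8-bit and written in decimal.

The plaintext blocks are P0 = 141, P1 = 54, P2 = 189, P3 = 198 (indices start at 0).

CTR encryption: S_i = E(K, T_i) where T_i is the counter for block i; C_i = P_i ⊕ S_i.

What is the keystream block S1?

181

C0: T = 81, S = E(K, T) = 180; 141 ⊕ 180 = 57.
C1: T = 82, S = E(K, T) = 181; 54 ⊕ 181 = 131.
So S1 = 181.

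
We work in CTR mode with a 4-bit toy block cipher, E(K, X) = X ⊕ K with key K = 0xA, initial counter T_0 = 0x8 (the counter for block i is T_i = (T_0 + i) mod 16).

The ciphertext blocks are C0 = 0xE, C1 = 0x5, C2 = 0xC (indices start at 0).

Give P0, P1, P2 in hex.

CTR decryption: S_i = E(K, T_i) where T_i is the counter for block i; P_i = C_i ⊕ S_i.
P0: T = 0x8, S = E(K, T) = 0x2; 0xE ⊕ 0x2 = 0xC.
P1: T = 0x9, S = E(K, T) = 0x3; 0x5 ⊕ 0x3 = 0x6.
P2: T = 0xA, S = E(K, T) = 0x0; 0xC ⊕ 0x0 = 0xC.

P0 = 0xC, P1 = 0x6, P2 = 0xC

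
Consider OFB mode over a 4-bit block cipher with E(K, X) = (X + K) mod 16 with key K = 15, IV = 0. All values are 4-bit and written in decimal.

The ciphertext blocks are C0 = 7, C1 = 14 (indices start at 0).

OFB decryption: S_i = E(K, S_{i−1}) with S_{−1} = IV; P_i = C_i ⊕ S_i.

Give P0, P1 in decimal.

P0 = 8, P1 = 0

P0: S = E(K, 0) = 15; 7 ⊕ 15 = 8.
P1: S = E(K, 15) = 14; 14 ⊕ 14 = 0.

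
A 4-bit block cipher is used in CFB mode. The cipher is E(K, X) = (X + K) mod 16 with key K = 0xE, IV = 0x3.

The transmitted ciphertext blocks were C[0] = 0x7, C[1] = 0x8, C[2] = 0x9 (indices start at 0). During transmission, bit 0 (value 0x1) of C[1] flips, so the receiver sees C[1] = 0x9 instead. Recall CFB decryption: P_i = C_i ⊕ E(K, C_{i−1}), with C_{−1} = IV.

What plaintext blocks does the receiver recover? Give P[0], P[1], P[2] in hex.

P[0] = 0x6, P[1] = 0xC, P[2] = 0xE

Only C[1] changed, to 0x9. In CFB, a change in C_i flips the same bit in P_i and garbles P_{i+1}. Decrypting the received ciphertext:
P[0]: E(K, 0x3) = 0x1; 0x7 ⊕ 0x1 = 0x6.
P[1]: E(K, 0x7) = 0x5; 0x9 ⊕ 0x5 = 0xC.
P[2]: E(K, 0x9) = 0x7; 0x9 ⊕ 0x7 = 0xE.
Blocks that differ from the original plaintext: P[1], P[2].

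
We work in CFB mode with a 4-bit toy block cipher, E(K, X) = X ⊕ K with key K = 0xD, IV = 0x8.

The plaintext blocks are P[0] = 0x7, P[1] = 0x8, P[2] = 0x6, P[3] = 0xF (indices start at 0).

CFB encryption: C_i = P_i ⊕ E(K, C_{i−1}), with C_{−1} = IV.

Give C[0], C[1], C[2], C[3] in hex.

C[0] = 0x2, C[1] = 0x7, C[2] = 0xC, C[3] = 0xE

C[0]: E(K, 0x8) = 0x5; 0x7 ⊕ 0x5 = 0x2.
C[1]: E(K, 0x2) = 0xF; 0x8 ⊕ 0xF = 0x7.
C[2]: E(K, 0x7) = 0xA; 0x6 ⊕ 0xA = 0xC.
C[3]: E(K, 0xC) = 0x1; 0xF ⊕ 0x1 = 0xE.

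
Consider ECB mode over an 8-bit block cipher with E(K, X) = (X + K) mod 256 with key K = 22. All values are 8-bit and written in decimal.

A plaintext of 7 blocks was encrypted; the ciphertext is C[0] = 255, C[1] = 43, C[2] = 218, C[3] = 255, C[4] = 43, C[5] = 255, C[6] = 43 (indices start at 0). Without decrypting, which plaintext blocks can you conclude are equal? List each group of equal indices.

ECB encrypts each block independently with the same key, so equal ciphertext blocks imply equal plaintext blocks.
C[0] = C[3] = C[5] = 255, so P[0] = P[3] = P[5].
C[1] = C[4] = C[6] = 43, so P[1] = P[4] = P[6].

P[0] = P[3] = P[5]; P[1] = P[4] = P[6]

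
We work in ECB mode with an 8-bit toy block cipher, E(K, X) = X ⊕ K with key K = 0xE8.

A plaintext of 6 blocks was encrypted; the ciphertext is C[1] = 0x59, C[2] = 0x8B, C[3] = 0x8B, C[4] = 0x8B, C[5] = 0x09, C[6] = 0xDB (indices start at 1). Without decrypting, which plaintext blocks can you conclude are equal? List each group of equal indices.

P[2] = P[3] = P[4]

ECB encrypts each block independently with the same key, so equal ciphertext blocks imply equal plaintext blocks.
C[2] = C[3] = C[4] = 0x8B, so P[2] = P[3] = P[4].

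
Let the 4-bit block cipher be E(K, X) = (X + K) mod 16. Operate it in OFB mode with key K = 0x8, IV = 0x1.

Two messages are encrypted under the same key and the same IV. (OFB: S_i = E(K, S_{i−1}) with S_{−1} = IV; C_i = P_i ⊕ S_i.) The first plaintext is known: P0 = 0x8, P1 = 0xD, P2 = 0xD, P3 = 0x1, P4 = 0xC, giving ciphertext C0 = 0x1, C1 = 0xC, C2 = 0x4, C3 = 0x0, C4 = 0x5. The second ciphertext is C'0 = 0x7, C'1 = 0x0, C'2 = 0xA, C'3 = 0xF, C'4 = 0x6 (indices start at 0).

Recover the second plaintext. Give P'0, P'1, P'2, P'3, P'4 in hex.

P'0 = 0xE, P'1 = 0x1, P'2 = 0x3, P'3 = 0xE, P'4 = 0xF

In OFB with a reused IV, both messages share the same keystream S_i, so C_i ⊕ C'_i = P_i ⊕ P'_i and thus P'_i = P_i ⊕ C_i ⊕ C'_i.
P'0: 0x8 ⊕ 0x1 ⊕ 0x7 = 0xE.
P'1: 0xD ⊕ 0xC ⊕ 0x0 = 0x1.
P'2: 0xD ⊕ 0x4 ⊕ 0xA = 0x3.
P'3: 0x1 ⊕ 0x0 ⊕ 0xF = 0xE.
P'4: 0xC ⊕ 0x5 ⊕ 0x6 = 0xF.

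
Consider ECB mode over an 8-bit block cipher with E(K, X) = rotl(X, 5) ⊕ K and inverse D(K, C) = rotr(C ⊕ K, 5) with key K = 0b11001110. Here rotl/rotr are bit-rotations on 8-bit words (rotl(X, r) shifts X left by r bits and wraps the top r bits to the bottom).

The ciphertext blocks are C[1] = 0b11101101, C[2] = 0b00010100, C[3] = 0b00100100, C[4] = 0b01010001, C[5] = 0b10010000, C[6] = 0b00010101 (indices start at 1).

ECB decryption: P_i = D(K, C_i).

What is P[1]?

P[1] = 0b00011001

P[1]: D(K, 0b11101101) = 0b00011001.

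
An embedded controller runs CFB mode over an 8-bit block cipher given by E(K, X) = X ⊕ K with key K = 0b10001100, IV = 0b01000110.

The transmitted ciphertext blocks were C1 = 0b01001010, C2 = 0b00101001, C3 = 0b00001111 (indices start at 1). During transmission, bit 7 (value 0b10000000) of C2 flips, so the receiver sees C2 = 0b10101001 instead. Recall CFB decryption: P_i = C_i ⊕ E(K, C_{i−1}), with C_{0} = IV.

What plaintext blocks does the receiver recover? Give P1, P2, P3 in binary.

Only C2 changed, to 0b10101001. In CFB, a change in C_i flips the same bit in P_i and garbles P_{i+1}. Decrypting the received ciphertext:
P1: E(K, 0b01000110) = 0b11001010; 0b01001010 ⊕ 0b11001010 = 0b10000000.
P2: E(K, 0b01001010) = 0b11000110; 0b10101001 ⊕ 0b11000110 = 0b01101111.
P3: E(K, 0b10101001) = 0b00100101; 0b00001111 ⊕ 0b00100101 = 0b00101010.
Blocks that differ from the original plaintext: P2, P3.

P1 = 0b10000000, P2 = 0b01101111, P3 = 0b00101010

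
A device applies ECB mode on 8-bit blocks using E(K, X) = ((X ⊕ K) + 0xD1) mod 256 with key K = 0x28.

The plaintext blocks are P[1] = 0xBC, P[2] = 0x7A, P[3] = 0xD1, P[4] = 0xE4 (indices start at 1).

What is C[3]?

ECB encryption: C_i = E(K, P_i).
C[3]: E(K, 0xD1) = 0xCA.

C[3] = 0xCA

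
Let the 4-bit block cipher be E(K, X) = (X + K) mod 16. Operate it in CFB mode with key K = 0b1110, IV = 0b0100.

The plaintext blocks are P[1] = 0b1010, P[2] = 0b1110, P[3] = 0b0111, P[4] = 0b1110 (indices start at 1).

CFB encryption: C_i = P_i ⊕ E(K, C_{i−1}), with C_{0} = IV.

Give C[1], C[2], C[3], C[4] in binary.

C[1]: E(K, 0b0100) = 0b0010; 0b1010 ⊕ 0b0010 = 0b1000.
C[2]: E(K, 0b1000) = 0b0110; 0b1110 ⊕ 0b0110 = 0b1000.
C[3]: E(K, 0b1000) = 0b0110; 0b0111 ⊕ 0b0110 = 0b0001.
C[4]: E(K, 0b0001) = 0b1111; 0b1110 ⊕ 0b1111 = 0b0001.

C[1] = 0b1000, C[2] = 0b1000, C[3] = 0b0001, C[4] = 0b0001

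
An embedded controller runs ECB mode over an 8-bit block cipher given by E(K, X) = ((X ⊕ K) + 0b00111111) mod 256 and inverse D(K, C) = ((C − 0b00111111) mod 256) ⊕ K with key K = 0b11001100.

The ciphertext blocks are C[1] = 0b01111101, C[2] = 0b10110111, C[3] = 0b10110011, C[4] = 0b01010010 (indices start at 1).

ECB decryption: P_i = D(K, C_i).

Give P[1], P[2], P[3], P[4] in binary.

P[1] = 0b11110010, P[2] = 0b10110100, P[3] = 0b10111000, P[4] = 0b11011111

P[1]: D(K, 0b01111101) = 0b11110010.
P[2]: D(K, 0b10110111) = 0b10110100.
P[3]: D(K, 0b10110011) = 0b10111000.
P[4]: D(K, 0b01010010) = 0b11011111.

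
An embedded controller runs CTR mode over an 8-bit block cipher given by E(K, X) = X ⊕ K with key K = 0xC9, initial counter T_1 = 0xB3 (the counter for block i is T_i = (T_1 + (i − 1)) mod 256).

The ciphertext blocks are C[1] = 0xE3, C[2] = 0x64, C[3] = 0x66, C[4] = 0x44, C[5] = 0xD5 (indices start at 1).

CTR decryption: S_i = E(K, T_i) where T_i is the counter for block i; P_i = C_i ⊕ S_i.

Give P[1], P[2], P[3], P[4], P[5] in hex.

P[1]: T = 0xB3, S = E(K, T) = 0x7A; 0xE3 ⊕ 0x7A = 0x99.
P[2]: T = 0xB4, S = E(K, T) = 0x7D; 0x64 ⊕ 0x7D = 0x19.
P[3]: T = 0xB5, S = E(K, T) = 0x7C; 0x66 ⊕ 0x7C = 0x1A.
P[4]: T = 0xB6, S = E(K, T) = 0x7F; 0x44 ⊕ 0x7F = 0x3B.
P[5]: T = 0xB7, S = E(K, T) = 0x7E; 0xD5 ⊕ 0x7E = 0xAB.

P[1] = 0x99, P[2] = 0x19, P[3] = 0x1A, P[4] = 0x3B, P[5] = 0xAB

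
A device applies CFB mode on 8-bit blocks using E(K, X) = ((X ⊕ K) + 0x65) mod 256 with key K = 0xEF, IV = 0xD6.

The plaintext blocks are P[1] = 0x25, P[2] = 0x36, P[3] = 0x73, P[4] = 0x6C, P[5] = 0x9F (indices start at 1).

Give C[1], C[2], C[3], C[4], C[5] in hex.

CFB encryption: C_i = P_i ⊕ E(K, C_{i−1}), with C_{0} = IV.
C[1]: E(K, 0xD6) = 0x9E; 0x25 ⊕ 0x9E = 0xBB.
C[2]: E(K, 0xBB) = 0xB9; 0x36 ⊕ 0xB9 = 0x8F.
C[3]: E(K, 0x8F) = 0xC5; 0x73 ⊕ 0xC5 = 0xB6.
C[4]: E(K, 0xB6) = 0xBE; 0x6C ⊕ 0xBE = 0xD2.
C[5]: E(K, 0xD2) = 0xA2; 0x9F ⊕ 0xA2 = 0x3D.

C[1] = 0xBB, C[2] = 0x8F, C[3] = 0xB6, C[4] = 0xD2, C[5] = 0x3D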